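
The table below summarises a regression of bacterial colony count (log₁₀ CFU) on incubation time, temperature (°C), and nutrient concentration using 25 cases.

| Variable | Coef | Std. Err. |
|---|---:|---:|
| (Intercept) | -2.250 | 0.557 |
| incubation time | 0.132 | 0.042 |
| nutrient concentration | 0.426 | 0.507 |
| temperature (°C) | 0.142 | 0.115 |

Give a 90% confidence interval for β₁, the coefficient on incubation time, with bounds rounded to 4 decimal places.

Read off: b = 0.132, SE = 0.042 for incubation time.
df = n − k − 1 = 25 − 3 − 1 = 21.
t* = t_{0.05, 21} = 1.720743.
Margin = t* × SE = 1.720743 × 0.042 = 0.072271.
CI: 0.132 ± 0.072271 → (0.0597, 0.2043).

(0.0597, 0.2043)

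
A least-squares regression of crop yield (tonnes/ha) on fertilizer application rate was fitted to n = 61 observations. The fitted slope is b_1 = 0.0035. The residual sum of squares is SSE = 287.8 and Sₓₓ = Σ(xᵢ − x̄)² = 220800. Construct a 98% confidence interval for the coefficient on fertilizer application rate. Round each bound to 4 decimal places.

(-0.0077, 0.0147)

MSE = SSE/(n − 2) = 287.8/59 = 4.87797.
SE(b_1) = √(MSE/Sₓₓ) = √(4.87797/220800) = 0.00470024.
df = n − 2 = 59.
t* = t_{0.01, 59} = 2.391229.
Margin = t* × SE = 2.391229 × 0.00470024 = 0.011239.
CI: 0.0035 ± 0.011239 → (-0.0077, 0.0147).
With 98% confidence, each one-unit increase in fertilizer application rate is associated with a change of between -0.0077 and 0.0147 tonnes/ha in crop yield.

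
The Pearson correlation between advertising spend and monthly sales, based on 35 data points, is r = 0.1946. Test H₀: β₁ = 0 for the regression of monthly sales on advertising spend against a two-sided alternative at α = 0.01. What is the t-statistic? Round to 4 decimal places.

t = 1.1397

t = r·√(n − 2)/√(1 − r²) = 0.1946·√33/√0.962131 = 1.1397.
df = n − 2 = 33.
Two-sided p ≈ 0.2626, which is ≥ 0.01, so fail to reject H₀.
The data do not give significant evidence of a linear association between advertising spend and monthly sales.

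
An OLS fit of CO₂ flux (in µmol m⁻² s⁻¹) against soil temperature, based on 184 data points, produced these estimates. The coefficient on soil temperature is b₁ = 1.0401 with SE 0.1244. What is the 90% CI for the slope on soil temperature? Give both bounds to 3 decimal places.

df = n − 2 = 184 − 2 = 182.
t* = t_{0.05, 182} = 1.653269.
Margin = t* × SE = 1.653269 × 0.1244 = 0.20567.
CI: 1.0401 ± 0.20567 → (0.834, 1.246).
With 90% confidence, each one-unit increase in soil temperature is associated with a change of between 0.834 and 1.246 µmol m⁻² s⁻¹ in CO₂ flux.

(0.834, 1.246)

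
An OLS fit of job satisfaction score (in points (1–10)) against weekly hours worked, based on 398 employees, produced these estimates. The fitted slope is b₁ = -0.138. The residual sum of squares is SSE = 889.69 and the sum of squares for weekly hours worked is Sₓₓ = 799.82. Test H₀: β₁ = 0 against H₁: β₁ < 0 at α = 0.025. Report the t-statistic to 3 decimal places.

t = -2.604

MSE = SSE/(n − 2) = 889.69/396 = 2.24669.
SE(b₁) = √(MSE/Sₓₓ) = √(2.24669/799.82) = 0.053.
t = -0.138 / 0.053 = -2.604.
df = n − 2 = 396.
One-sided p ≈ 0.0048, which is < 0.025, so reject H₀.
There is evidence that the true slope on weekly hours worked is negative.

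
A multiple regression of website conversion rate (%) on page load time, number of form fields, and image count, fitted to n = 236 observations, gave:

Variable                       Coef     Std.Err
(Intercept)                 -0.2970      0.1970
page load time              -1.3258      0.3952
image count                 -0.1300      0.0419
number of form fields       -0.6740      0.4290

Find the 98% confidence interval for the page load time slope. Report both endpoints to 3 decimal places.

Read off: b = -1.3258, SE = 0.3952 for page load time.
df = n − k − 1 = 236 − 3 − 1 = 232.
t* = t_{0.01, 232} = 2.342528.
Margin = t* × SE = 2.342528 × 0.3952 = 0.92577.
CI: -1.3258 ± 0.92577 → (-2.252, -0.400).

(-2.252, -0.400)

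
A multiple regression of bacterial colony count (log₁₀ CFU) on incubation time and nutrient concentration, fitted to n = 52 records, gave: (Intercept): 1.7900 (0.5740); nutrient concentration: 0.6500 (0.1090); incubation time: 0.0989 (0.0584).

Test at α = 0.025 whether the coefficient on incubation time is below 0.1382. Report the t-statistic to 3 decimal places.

Read off: b = 0.0989, SE = 0.0584 for incubation time.
H₀: β₁ = 0.1382 vs H₁: β₁ < 0.1382.
t = (0.0989 − 0.1382) / 0.0584 = -0.673.
df = n − k − 1 = 52 − 2 − 1 = 49.
One-sided p ≈ 0.2521, which is ≥ 0.025, so fail to reject H₀.
The data do not give significant evidence that the true slope on incubation time is below 0.1382 log₁₀ CFU per unit, holding the other predictors fixed.

t = -0.673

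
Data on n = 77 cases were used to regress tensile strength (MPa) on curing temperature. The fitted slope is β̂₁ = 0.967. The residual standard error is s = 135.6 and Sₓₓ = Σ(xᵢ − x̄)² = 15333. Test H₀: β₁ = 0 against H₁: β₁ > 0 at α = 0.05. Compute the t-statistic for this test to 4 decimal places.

SE(β̂₁) = s/√Sₓₓ = 135.6/√15333 = 1.09508.
t = 0.967 / 1.09508 = 0.8830.
df = n − 2 = 75.
One-sided p ≈ 0.1900, which is ≥ 0.05, so fail to reject H₀.
The data do not give significant evidence that the true slope on curing temperature is positive.

t = 0.8830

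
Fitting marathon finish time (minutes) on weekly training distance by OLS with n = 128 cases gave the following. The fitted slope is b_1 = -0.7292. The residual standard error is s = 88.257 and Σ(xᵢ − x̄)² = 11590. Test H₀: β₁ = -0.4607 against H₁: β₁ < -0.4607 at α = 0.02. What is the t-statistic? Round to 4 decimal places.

SE(b_1) = s/√Sₓₓ = 88.257/√11590 = 0.819799.
t = (-0.7292 − (-0.4607)) / 0.819799 = -0.3275.
df = n − 2 = 126.
One-sided p ≈ 0.3719, which is ≥ 0.02, so fail to reject H₀.
The data do not give significant evidence that the true slope on weekly training distance is below -0.4607 minutes per unit.

t = -0.3275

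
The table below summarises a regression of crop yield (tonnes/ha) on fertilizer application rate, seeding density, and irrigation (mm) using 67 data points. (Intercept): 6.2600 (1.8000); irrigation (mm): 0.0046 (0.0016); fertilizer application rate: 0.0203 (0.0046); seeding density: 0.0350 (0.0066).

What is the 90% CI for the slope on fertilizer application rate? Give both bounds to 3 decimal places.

(0.013, 0.028)

Read off: b = 0.0203, SE = 0.0046 for fertilizer application rate.
df = n − k − 1 = 67 − 3 − 1 = 63.
t* = t_{0.05, 63} = 1.669402.
Margin = t* × SE = 1.669402 × 0.0046 = 0.00768.
CI: 0.0203 ± 0.00768 → (0.013, 0.028).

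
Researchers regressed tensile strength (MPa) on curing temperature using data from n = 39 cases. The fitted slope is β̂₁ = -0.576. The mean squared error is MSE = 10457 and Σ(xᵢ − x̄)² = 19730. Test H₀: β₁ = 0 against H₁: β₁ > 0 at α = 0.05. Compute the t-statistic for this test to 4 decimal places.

t = -0.7912

SE(β̂₁) = √(MSE/Sₓₓ) = √(10457/19730) = 0.728014.
t = -0.576 / 0.728014 = -0.7912.
df = n − 2 = 37.
One-sided p ≈ 0.7831, which is ≥ 0.05, so fail to reject H₀.
The data do not give significant evidence that the true slope on curing temperature is positive.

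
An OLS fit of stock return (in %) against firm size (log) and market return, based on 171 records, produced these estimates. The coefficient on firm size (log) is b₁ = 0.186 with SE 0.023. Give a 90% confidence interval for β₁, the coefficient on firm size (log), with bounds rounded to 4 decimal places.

(0.1480, 0.2240)

df = n − k − 1 = 171 − 2 − 1 = 168.
t* = t_{0.05, 168} = 1.653974.
Margin = t* × SE = 1.653974 × 0.023 = 0.038041.
CI: 0.186 ± 0.038041 → (0.1480, 0.2240).
With 90% confidence, each one-unit increase in firm size (log) is associated with a change of between 0.1480 and 0.2240 % in stock return, holding the other predictors fixed.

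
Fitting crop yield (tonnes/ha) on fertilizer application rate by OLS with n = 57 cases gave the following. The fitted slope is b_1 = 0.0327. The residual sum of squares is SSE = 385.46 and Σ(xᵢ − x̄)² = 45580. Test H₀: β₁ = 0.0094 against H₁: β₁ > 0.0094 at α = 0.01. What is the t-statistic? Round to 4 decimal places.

t = 1.8790

MSE = SSE/(n − 2) = 385.46/55 = 7.00836.
SE(b_1) = √(MSE/Sₓₓ) = √(7.00836/45580) = 0.0124.
t = (0.0327 − 0.0094) / 0.0124 = 1.8790.
df = n − 2 = 55.
One-sided p ≈ 0.0328, which is ≥ 0.01, so fail to reject H₀.
The data do not give significant evidence that the true slope on fertilizer application rate exceeds 0.0094 tonnes/ha per unit.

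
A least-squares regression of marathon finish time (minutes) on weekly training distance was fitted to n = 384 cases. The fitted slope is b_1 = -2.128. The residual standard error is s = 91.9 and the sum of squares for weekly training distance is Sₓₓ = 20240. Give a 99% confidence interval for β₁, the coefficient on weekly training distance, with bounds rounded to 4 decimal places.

(-3.8003, -0.4557)

SE(b_1) = s/√Sₓₓ = 91.9/√20240 = 0.645967.
df = n − 2 = 382.
t* = t_{0.005, 382} = 2.588761.
Margin = t* × SE = 2.588761 × 0.645967 = 1.672254.
CI: -2.128 ± 1.672254 → (-3.8003, -0.4557).
With 99% confidence, each one-unit increase in weekly training distance is associated with a change of between -3.8003 and -0.4557 minutes in marathon finish time.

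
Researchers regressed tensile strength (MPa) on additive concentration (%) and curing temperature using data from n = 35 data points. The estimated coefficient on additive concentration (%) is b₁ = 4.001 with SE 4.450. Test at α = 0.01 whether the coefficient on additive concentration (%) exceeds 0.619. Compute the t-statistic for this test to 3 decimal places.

H₀: β₁ = 0.619 vs H₁: β₁ > 0.619.
t = (b₁ − β₁⁰)/SE = (4.001 − 0.619) / 4.450 = 0.760.
df = n − k − 1 = 35 − 2 − 1 = 32.
One-sided p ≈ 0.2264, which is ≥ 0.01, so fail to reject H₀.
The data do not give significant evidence that the true slope on additive concentration (%) exceeds 0.619 MPa per unit, holding the other predictors fixed.

t = 0.760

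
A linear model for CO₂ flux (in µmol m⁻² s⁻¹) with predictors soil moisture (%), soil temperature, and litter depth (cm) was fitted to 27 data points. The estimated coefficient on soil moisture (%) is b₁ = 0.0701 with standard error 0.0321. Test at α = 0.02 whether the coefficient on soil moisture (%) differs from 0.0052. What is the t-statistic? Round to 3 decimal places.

t = 2.022

H₀: β₁ = 0.0052 vs H₁: β₁ ≠ 0.0052.
t = (b₁ − β₁⁰)/SE = (0.0701 − 0.0052) / 0.0321 = 2.022.
df = n − k − 1 = 27 − 3 − 1 = 23.
Two-sided p ≈ 0.0550, which is ≥ 0.02, so fail to reject H₀.
The data are consistent with a true slope of 0.0052 µmol m⁻² s⁻¹ per unit of soil moisture (%), holding the other predictors fixed.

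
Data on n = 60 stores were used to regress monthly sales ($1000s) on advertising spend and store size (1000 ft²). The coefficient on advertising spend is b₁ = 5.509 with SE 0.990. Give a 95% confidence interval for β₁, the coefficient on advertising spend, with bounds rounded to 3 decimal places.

df = n − k − 1 = 60 − 2 − 1 = 57.
t* = t_{0.025, 57} = 2.002465.
Margin = t* × SE = 2.002465 × 0.990 = 1.98244.
CI: 5.509 ± 1.98244 → (3.527, 7.491).
With 95% confidence, each one-unit increase in advertising spend is associated with a change of between 3.527 and 7.491 $1000s in monthly sales, holding the other predictors fixed.

(3.527, 7.491)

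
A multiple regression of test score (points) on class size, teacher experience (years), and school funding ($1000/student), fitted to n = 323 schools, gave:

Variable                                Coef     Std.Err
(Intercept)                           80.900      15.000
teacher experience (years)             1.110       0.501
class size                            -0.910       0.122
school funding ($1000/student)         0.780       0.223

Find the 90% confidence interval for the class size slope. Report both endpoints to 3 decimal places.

(-1.111, -0.709)

Read off: b = -0.910, SE = 0.122 for class size.
df = n − k − 1 = 323 − 3 − 1 = 319.
t* = t_{0.05, 319} = 1.649644.
Margin = t* × SE = 1.649644 × 0.122 = 0.20126.
CI: -0.910 ± 0.20126 → (-1.111, -0.709).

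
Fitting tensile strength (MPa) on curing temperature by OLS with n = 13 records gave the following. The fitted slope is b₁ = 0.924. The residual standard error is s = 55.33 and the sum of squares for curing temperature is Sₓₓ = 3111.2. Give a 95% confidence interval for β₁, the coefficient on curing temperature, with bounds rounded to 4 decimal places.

SE(b₁) = s/√Sₓₓ = 55.33/√3111.2 = 0.991966.
df = n − 2 = 11.
t* = t_{0.025, 11} = 2.200985.
Margin = t* × SE = 2.200985 × 0.991966 = 2.183302.
CI: 0.924 ± 2.183302 → (-1.2593, 3.1073).
With 95% confidence, each one-unit increase in curing temperature is associated with a change of between -1.2593 and 3.1073 MPa in tensile strength.

(-1.2593, 3.1073)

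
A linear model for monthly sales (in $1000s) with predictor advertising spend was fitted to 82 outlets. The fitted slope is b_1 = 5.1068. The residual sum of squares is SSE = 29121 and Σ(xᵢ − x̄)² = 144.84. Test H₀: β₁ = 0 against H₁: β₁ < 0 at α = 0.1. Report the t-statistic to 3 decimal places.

MSE = SSE/(n − 2) = 29121/80 = 364.012.
SE(b_1) = √(MSE/Sₓₓ) = √(364.012/144.84) = 1.58531.
t = 5.1068 / 1.58531 = 3.221.
df = n − 2 = 80.
One-sided p ≈ 0.9991, which is ≥ 0.1, so fail to reject H₀.
The data do not give significant evidence that the true slope on advertising spend is negative.

t = 3.221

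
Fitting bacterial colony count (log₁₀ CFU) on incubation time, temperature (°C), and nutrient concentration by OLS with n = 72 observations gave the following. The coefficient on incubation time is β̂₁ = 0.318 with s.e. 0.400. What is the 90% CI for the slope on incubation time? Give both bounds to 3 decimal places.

df = n − k − 1 = 72 − 3 − 1 = 68.
t* = t_{0.05, 68} = 1.667572.
Margin = t* × SE = 1.667572 × 0.400 = 0.66703.
CI: 0.318 ± 0.66703 → (-0.349, 0.985).
With 90% confidence, each one-unit increase in incubation time is associated with a change of between -0.349 and 0.985 log₁₀ CFU in bacterial colony count, holding the other predictors fixed.

(-0.349, 0.985)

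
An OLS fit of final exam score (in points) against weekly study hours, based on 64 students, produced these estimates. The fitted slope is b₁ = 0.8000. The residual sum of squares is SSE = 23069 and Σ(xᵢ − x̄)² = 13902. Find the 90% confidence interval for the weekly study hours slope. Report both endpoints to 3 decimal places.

(0.527, 1.073)

MSE = SSE/(n − 2) = 23069/62 = 372.081.
SE(b₁) = √(MSE/Sₓₓ) = √(372.081/13902) = 0.163599.
df = n − 2 = 62.
t* = t_{0.05, 62} = 1.669804.
Margin = t* × SE = 1.669804 × 0.163599 = 0.27318.
CI: 0.8000 ± 0.27318 → (0.527, 1.073).
With 90% confidence, each one-unit increase in weekly study hours is associated with a change of between 0.527 and 1.073 points in final exam score.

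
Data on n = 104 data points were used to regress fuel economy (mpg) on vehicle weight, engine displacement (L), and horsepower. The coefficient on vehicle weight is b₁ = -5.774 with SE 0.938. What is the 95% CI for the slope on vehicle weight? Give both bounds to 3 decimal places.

df = n − k − 1 = 104 − 3 − 1 = 100.
t* = t_{0.025, 100} = 1.983972.
Margin = t* × SE = 1.983972 × 0.938 = 1.86097.
CI: -5.774 ± 1.86097 → (-7.635, -3.913).
With 95% confidence, each one-unit increase in vehicle weight is associated with a change of between -7.635 and -3.913 mpg in fuel economy, holding the other predictors fixed.

(-7.635, -3.913)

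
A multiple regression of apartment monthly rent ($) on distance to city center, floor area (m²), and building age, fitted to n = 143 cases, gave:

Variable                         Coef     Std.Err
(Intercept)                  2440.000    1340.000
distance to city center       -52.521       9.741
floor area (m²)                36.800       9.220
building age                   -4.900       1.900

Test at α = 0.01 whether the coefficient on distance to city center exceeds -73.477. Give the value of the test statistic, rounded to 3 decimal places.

t = 2.151

Read off: b = -52.521, SE = 9.741 for distance to city center.
H₀: β₁ = -73.477 vs H₁: β₁ > -73.477.
t = (-52.521 − (-73.477)) / 9.741 = 2.151.
df = n − k − 1 = 143 − 3 − 1 = 139.
One-sided p ≈ 0.0166, which is ≥ 0.01, so fail to reject H₀.
The data do not give significant evidence that the true slope on distance to city center exceeds -73.477 $ per unit, holding the other predictors fixed.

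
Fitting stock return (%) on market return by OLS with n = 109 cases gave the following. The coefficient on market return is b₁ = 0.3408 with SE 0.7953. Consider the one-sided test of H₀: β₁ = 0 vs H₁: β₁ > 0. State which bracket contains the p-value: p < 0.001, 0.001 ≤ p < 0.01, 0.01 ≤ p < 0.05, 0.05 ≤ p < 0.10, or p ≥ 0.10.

p ≥ 0.10

t = 0.3408 / 0.7953 = 0.429.
df = n − 2 = 109 − 2 = 107.
One-sided p = P(T_{107} > t) ≈ 0.3346.
So p ≥ 0.10.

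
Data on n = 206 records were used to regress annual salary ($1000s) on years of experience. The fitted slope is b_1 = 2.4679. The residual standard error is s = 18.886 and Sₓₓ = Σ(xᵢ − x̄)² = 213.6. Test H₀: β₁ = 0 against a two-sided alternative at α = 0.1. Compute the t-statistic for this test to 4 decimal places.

t = 1.9098

SE(b_1) = s/√Sₓₓ = 18.886/√213.6 = 1.29223.
t = 2.4679 / 1.29223 = 1.9098.
df = n − 2 = 204.
Two-sided p ≈ 0.0576, which is < 0.1, so reject H₀.
There is evidence that years of experience is associated with annual salary.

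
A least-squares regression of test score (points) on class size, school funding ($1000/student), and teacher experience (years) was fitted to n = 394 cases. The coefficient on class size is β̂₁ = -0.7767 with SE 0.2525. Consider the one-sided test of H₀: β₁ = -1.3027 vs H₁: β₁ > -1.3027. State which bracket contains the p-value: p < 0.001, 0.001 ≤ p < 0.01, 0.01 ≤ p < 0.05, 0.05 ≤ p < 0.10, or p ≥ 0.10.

t = (-0.7767 − (-1.3027)) / 0.2525 = 2.083.
df = n − k − 1 = 394 − 3 − 1 = 390.
One-sided p = P(T_{390} > t) ≈ 0.0189.
So 0.01 ≤ p < 0.05.

0.01 ≤ p < 0.05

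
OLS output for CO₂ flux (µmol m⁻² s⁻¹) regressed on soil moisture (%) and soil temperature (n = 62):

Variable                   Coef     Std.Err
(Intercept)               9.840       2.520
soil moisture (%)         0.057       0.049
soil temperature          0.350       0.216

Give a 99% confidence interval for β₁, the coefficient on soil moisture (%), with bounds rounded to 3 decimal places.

(-0.073, 0.187)

Read off: b = 0.057, SE = 0.049 for soil moisture (%).
df = n − k − 1 = 62 − 2 − 1 = 59.
t* = t_{0.005, 59} = 2.661759.
Margin = t* × SE = 2.661759 × 0.049 = 0.13043.
CI: 0.057 ± 0.13043 → (-0.073, 0.187).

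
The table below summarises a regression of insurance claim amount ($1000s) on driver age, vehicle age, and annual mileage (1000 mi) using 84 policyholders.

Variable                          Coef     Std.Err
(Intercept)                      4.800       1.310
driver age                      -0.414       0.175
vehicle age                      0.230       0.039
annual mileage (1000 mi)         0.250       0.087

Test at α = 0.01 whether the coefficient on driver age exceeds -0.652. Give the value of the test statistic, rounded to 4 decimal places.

Read off: b = -0.414, SE = 0.175 for driver age.
H₀: β₁ = -0.652 vs H₁: β₁ > -0.652.
t = (-0.414 − (-0.652)) / 0.175 = 1.3600.
df = n − k − 1 = 84 − 3 − 1 = 80.
One-sided p ≈ 0.0888, which is ≥ 0.01, so fail to reject H₀.
The data do not give significant evidence that the true slope on driver age exceeds -0.652 $1000s per unit, holding the other predictors fixed.

t = 1.3600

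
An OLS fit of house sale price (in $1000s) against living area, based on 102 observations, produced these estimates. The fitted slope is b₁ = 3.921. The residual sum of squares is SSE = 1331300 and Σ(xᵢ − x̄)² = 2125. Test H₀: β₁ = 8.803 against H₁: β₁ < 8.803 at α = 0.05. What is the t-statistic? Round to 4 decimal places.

t = -1.9505

MSE = SSE/(n − 2) = 1331300/100 = 13313.
SE(b₁) = √(MSE/Sₓₓ) = √(13313/2125) = 2.50299.
t = (3.921 − 8.803) / 2.50299 = -1.9505.
df = n − 2 = 100.
One-sided p ≈ 0.0270, which is < 0.05, so reject H₀.
There is evidence that the true slope on living area is below 8.803 $1000s per unit.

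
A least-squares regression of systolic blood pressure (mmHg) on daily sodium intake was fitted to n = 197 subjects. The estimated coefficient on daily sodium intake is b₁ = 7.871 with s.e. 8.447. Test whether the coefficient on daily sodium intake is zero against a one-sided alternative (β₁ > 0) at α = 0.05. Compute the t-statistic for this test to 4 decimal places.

H₀: β₁ = 0 vs H₁: β₁ > 0.
t = (b₁ − β₁⁰)/SE = 7.871 / 8.447 = 0.9318.
df = n − 2 = 197 − 2 = 195.
One-sided p ≈ 0.1763, which is ≥ 0.05, so fail to reject H₀.
The data do not give significant evidence that the true slope on daily sodium intake is positive.

t = 0.9318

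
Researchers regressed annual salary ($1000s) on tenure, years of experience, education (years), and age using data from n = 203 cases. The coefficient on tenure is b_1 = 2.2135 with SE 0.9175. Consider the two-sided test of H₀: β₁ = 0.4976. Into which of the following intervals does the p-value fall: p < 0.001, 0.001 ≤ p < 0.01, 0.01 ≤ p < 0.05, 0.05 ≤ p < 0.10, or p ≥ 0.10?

t = (2.2135 − 0.4976) / 0.9175 = 1.870.
df = n − k − 1 = 203 − 4 − 1 = 198.
Two-sided p = 2·P(T_{198} > |t|) ≈ 0.0629.
So 0.05 ≤ p < 0.10.

0.05 ≤ p < 0.10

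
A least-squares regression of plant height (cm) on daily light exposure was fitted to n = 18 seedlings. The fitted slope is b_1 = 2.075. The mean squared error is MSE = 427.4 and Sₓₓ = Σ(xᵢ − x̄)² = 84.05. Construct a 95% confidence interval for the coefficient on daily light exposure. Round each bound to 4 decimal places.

SE(b_1) = √(MSE/Sₓₓ) = √(427.4/84.05) = 2.25501.
df = n − 2 = 16.
t* = t_{0.025, 16} = 2.119905.
Margin = t* × SE = 2.119905 × 2.25501 = 4.780407.
CI: 2.075 ± 4.780407 → (-2.7054, 6.8554).
With 95% confidence, each one-unit increase in daily light exposure is associated with a change of between -2.7054 and 6.8554 cm in plant height.

(-2.7054, 6.8554)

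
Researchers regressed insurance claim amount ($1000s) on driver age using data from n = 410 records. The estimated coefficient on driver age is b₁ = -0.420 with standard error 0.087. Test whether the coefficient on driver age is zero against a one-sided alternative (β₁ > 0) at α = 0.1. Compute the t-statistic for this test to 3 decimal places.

t = -4.828

H₀: β₁ = 0 vs H₁: β₁ > 0.
t = (b₁ − β₁⁰)/SE = -0.420 / 0.087 = -4.828.
df = n − 2 = 410 − 2 = 408.
One-sided p ≈ 1.0000, which is ≥ 0.1, so fail to reject H₀.
The data do not give significant evidence that the true slope on driver age is positive.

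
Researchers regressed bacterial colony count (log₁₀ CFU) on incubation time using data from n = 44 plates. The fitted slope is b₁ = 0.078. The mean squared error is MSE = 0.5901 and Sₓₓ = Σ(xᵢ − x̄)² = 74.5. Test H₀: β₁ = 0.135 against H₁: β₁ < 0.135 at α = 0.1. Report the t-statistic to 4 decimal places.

t = -0.6405

SE(b₁) = √(MSE/Sₓₓ) = √(0.5901/74.5) = 0.0889989.
t = (0.078 − 0.135) / 0.0889989 = -0.6405.
df = n − 2 = 42.
One-sided p ≈ 0.2627, which is ≥ 0.1, so fail to reject H₀.
The data do not give significant evidence that the true slope on incubation time is below 0.135 log₁₀ CFU per unit.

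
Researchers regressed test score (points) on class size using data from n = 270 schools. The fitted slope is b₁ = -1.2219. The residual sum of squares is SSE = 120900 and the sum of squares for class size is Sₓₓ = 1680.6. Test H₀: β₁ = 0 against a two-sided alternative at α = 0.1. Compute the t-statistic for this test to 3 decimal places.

MSE = SSE/(n − 2) = 120900/268 = 451.119.
SE(b₁) = √(MSE/Sₓₓ) = √(451.119/1680.6) = 0.5181.
t = -1.2219 / 0.5181 = -2.358.
df = n − 2 = 268.
Two-sided p ≈ 0.0191, which is < 0.1, so reject H₀.
There is evidence that class size is associated with test score.

t = -2.358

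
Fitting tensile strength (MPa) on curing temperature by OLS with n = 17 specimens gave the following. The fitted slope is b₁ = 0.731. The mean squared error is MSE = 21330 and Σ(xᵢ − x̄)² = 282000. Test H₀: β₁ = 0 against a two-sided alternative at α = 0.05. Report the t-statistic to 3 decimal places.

SE(b₁) = √(MSE/Sₓₓ) = √(21330/282000) = 0.275024.
t = 0.731 / 0.275024 = 2.658.
df = n − 2 = 15.
Two-sided p ≈ 0.0179, which is < 0.05, so reject H₀.
There is evidence that curing temperature is associated with tensile strength.

t = 2.658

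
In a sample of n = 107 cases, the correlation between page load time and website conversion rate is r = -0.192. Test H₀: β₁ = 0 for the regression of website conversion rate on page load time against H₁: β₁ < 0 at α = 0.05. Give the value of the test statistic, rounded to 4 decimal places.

t = r·√(n − 2)/√(1 − r²) = -0.192·√105/√0.963136 = -2.0047.
df = n − 2 = 105.
One-sided p ≈ 0.0238, which is < 0.05, so reject H₀.
There is evidence of a linear association between page load time and website conversion rate.

t = -2.0047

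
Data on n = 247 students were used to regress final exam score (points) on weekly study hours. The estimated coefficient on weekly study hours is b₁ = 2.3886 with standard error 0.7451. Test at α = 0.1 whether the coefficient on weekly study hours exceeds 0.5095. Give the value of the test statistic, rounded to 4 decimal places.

t = 2.5219

H₀: β₁ = 0.5095 vs H₁: β₁ > 0.5095.
t = (b₁ − β₁⁰)/SE = (2.3886 − 0.5095) / 0.7451 = 2.5219.
df = n − 2 = 247 − 2 = 245.
One-sided p ≈ 0.0062, which is < 0.1, so reject H₀.
There is evidence that the true slope on weekly study hours exceeds 0.5095 points per unit.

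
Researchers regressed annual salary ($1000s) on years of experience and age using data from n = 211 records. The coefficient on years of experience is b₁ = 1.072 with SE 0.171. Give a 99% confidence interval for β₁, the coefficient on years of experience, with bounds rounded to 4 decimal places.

df = n − k − 1 = 211 − 2 − 1 = 208.
t* = t_{0.005, 208} = 2.599672.
Margin = t* × SE = 2.599672 × 0.171 = 0.444544.
CI: 1.072 ± 0.444544 → (0.6275, 1.5165).
With 99% confidence, each one-unit increase in years of experience is associated with a change of between 0.6275 and 1.5165 $1000s in annual salary, holding the other predictors fixed.

(0.6275, 1.5165)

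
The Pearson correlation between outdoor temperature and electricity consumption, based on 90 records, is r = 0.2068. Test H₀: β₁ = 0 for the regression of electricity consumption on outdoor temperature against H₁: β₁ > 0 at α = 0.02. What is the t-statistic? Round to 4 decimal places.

t = 1.9828

t = r·√(n − 2)/√(1 − r²) = 0.2068·√88/√0.957234 = 1.9828.
df = n − 2 = 88.
One-sided p ≈ 0.0253, which is ≥ 0.02, so fail to reject H₀.
The data do not give significant evidence of a linear association between outdoor temperature and electricity consumption.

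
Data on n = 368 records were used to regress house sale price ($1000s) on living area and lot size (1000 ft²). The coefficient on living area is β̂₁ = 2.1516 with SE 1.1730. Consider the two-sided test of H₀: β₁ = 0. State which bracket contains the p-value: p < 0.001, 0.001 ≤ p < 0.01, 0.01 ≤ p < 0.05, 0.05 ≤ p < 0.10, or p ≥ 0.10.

0.05 ≤ p < 0.10

t = 2.1516 / 1.1730 = 1.834.
df = n − k − 1 = 368 − 2 − 1 = 365.
Two-sided p = 2·P(T_{365} > |t|) ≈ 0.0674.
So 0.05 ≤ p < 0.10.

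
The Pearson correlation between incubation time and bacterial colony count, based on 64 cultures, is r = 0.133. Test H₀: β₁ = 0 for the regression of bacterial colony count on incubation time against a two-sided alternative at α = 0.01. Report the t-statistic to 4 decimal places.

t = r·√(n − 2)/√(1 − r²) = 0.133·√62/√0.982311 = 1.0566.
df = n − 2 = 62.
Two-sided p ≈ 0.2948, which is ≥ 0.01, so fail to reject H₀.
The data do not give significant evidence of a linear association between incubation time and bacterial colony count.

t = 1.0566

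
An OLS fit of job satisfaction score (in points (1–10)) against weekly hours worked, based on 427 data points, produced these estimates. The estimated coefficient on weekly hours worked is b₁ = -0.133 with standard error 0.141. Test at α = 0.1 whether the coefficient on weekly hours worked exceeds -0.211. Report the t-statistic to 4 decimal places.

t = 0.5532

H₀: β₁ = -0.211 vs H₁: β₁ > -0.211.
t = (b₁ − β₁⁰)/SE = (-0.133 − (-0.211)) / 0.141 = 0.5532.
df = n − 2 = 427 − 2 = 425.
One-sided p ≈ 0.2902, which is ≥ 0.1, so fail to reject H₀.
The data do not give significant evidence that the true slope on weekly hours worked exceeds -0.211 points (1–10) per unit.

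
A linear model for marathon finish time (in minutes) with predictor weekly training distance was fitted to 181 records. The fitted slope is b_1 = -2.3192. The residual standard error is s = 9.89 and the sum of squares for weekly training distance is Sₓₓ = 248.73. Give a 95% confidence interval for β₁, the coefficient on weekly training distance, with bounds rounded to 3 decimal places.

SE(b_1) = s/√Sₓₓ = 9.89/√248.73 = 0.627093.
df = n − 2 = 179.
t* = t_{0.025, 179} = 1.973305.
Margin = t* × SE = 1.973305 × 0.627093 = 1.23745.
CI: -2.3192 ± 1.23745 → (-3.557, -1.082).
With 95% confidence, each one-unit increase in weekly training distance is associated with a change of between -3.557 and -1.082 minutes in marathon finish time.

(-3.557, -1.082)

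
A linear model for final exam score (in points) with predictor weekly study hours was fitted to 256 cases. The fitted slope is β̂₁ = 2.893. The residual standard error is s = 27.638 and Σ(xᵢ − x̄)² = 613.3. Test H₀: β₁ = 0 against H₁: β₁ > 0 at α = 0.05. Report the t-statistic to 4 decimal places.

SE(β̂₁) = s/√Sₓₓ = 27.638/√613.3 = 1.11602.
t = 2.893 / 1.11602 = 2.5923.
df = n − 2 = 254.
One-sided p ≈ 0.0050, which is < 0.05, so reject H₀.
There is evidence that the true slope on weekly study hours is positive.

t = 2.5923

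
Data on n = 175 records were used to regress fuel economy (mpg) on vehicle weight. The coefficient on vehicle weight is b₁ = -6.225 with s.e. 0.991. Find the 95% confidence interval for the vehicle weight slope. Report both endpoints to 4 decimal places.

(-8.1810, -4.2690)

df = n − 2 = 175 − 2 = 173.
t* = t_{0.025, 173} = 1.973771.
Margin = t* × SE = 1.973771 × 0.991 = 1.956007.
CI: -6.225 ± 1.956007 → (-8.1810, -4.2690).
With 95% confidence, each one-unit increase in vehicle weight is associated with a change of between -8.1810 and -4.2690 mpg in fuel economy.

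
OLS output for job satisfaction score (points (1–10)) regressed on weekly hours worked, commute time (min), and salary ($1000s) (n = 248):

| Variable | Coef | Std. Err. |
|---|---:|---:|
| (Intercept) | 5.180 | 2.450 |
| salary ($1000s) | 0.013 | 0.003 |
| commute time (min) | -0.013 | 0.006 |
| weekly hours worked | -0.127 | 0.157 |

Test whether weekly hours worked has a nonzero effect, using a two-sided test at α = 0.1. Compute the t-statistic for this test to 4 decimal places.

t = -0.8089

Read off: b = -0.127, SE = 0.157 for weekly hours worked.
H₀: β₁ = 0 vs H₁: β₁ ≠ 0.
t = -0.127 / 0.157 = -0.8089.
df = n − k − 1 = 248 − 3 − 1 = 244.
Two-sided p ≈ 0.4194, which is ≥ 0.1, so fail to reject H₀.
The data do not give significant evidence of an association between weekly hours worked and job satisfaction score, after adjusting for the other predictors.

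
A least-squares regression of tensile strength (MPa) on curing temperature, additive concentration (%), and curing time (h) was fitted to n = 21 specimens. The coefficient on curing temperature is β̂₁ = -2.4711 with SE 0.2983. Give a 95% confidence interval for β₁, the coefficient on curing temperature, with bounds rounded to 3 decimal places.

(-3.100, -1.842)

df = n − k − 1 = 21 − 3 − 1 = 17.
t* = t_{0.025, 17} = 2.109816.
Margin = t* × SE = 2.109816 × 0.2983 = 0.62936.
CI: -2.4711 ± 0.62936 → (-3.100, -1.842).
With 95% confidence, each one-unit increase in curing temperature is associated with a change of between -3.100 and -1.842 MPa in tensile strength, holding the other predictors fixed.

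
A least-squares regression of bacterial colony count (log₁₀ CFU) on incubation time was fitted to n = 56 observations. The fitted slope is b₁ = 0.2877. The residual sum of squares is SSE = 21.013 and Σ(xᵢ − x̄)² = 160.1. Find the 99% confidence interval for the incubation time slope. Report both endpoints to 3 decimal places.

MSE = SSE/(n − 2) = 21.013/54 = 0.38913.
SE(b₁) = √(MSE/Sₓₓ) = √(0.38913/160.1) = 0.0493005.
df = n − 2 = 54.
t* = t_{0.005, 54} = 2.669985.
Margin = t* × SE = 2.669985 × 0.0493005 = 0.13163.
CI: 0.2877 ± 0.13163 → (0.156, 0.419).
With 99% confidence, each one-unit increase in incubation time is associated with a change of between 0.156 and 0.419 log₁₀ CFU in bacterial colony count.

(0.156, 0.419)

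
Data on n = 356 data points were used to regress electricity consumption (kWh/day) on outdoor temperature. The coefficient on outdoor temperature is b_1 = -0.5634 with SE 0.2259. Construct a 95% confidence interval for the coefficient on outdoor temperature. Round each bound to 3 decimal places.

(-1.008, -0.119)

df = n − 2 = 356 − 2 = 354.
t* = t_{0.025, 354} = 1.966688.
Margin = t* × SE = 1.966688 × 0.2259 = 0.44427.
CI: -0.5634 ± 0.44427 → (-1.008, -0.119).
With 95% confidence, each one-unit increase in outdoor temperature is associated with a change of between -1.008 and -0.119 kWh/day in electricity consumption.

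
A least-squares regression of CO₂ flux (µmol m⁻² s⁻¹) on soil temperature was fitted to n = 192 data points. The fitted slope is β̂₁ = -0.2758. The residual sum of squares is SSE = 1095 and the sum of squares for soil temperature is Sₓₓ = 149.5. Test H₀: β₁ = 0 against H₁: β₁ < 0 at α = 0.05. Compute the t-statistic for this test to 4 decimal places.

MSE = SSE/(n − 2) = 1095/190 = 5.76316.
SE(β̂₁) = √(MSE/Sₓₓ) = √(5.76316/149.5) = 0.19634.
t = -0.2758 / 0.19634 = -1.4047.
df = n − 2 = 190.
One-sided p ≈ 0.0809, which is ≥ 0.05, so fail to reject H₀.
The data do not give significant evidence that the true slope on soil temperature is negative.

t = -1.4047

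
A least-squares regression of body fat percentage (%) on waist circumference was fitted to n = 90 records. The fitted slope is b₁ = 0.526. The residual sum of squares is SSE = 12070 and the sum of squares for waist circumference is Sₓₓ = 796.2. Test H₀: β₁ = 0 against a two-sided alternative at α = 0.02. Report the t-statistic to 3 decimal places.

t = 1.267

MSE = SSE/(n − 2) = 12070/88 = 137.159.
SE(b₁) = √(MSE/Sₓₓ) = √(137.159/796.2) = 0.415051.
t = 0.526 / 0.415051 = 1.267.
df = n − 2 = 88.
Two-sided p ≈ 0.2084, which is ≥ 0.02, so fail to reject H₀.
The data do not give significant evidence of an association between waist circumference and body fat percentage.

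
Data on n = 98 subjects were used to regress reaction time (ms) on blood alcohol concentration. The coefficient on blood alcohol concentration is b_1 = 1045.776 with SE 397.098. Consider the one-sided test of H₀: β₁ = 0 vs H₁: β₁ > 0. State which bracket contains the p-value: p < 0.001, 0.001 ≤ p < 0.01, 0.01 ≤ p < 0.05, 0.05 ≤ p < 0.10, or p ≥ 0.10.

0.001 ≤ p < 0.01

t = 1045.776 / 397.098 = 2.634.
df = n − 2 = 98 − 2 = 96.
One-sided p = P(T_{96} > t) ≈ 0.0049.
So 0.001 ≤ p < 0.01.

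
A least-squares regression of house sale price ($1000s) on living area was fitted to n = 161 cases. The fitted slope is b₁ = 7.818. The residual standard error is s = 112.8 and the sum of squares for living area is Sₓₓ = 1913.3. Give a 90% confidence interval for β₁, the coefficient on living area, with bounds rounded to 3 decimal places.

SE(b₁) = s/√Sₓₓ = 112.8/√1913.3 = 2.5788.
df = n − 2 = 159.
t* = t_{0.05, 159} = 1.654494.
Margin = t* × SE = 1.654494 × 2.5788 = 4.26661.
CI: 7.818 ± 4.26661 → (3.551, 12.085).
With 90% confidence, each one-unit increase in living area is associated with a change of between 3.551 and 12.085 $1000s in house sale price.

(3.551, 12.085)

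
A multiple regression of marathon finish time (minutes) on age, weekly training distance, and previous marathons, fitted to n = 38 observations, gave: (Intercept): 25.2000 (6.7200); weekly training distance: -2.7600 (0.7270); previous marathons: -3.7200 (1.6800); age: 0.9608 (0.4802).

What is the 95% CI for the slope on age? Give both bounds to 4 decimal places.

(-0.0151, 1.9367)

Read off: b = 0.9608, SE = 0.4802 for age.
df = n − k − 1 = 38 − 3 − 1 = 34.
t* = t_{0.025, 34} = 2.032245.
Margin = t* × SE = 2.032245 × 0.4802 = 0.975884.
CI: 0.9608 ± 0.975884 → (-0.0151, 1.9367).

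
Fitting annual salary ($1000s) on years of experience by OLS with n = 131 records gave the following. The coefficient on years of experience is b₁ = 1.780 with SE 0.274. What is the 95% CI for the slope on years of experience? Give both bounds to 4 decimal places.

(1.2379, 2.3221)

df = n − 2 = 131 − 2 = 129.
t* = t_{0.025, 129} = 1.978524.
Margin = t* × SE = 1.978524 × 0.274 = 0.542116.
CI: 1.780 ± 0.542116 → (1.2379, 2.3221).
With 95% confidence, each one-unit increase in years of experience is associated with a change of between 1.2379 and 2.3221 $1000s in annual salary.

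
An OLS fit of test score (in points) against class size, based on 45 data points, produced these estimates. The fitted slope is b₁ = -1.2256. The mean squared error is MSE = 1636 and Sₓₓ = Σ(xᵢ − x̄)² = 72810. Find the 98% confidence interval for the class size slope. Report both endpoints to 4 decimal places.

SE(b₁) = √(MSE/Sₓₓ) = √(1636/72810) = 0.149898.
df = n − 2 = 43.
t* = t_{0.01, 43} = 2.41625.
Margin = t* × SE = 2.41625 × 0.149898 = 0.362191.
CI: -1.2256 ± 0.362191 → (-1.5878, -0.8634).
With 98% confidence, each one-unit increase in class size is associated with a change of between -1.5878 and -0.8634 points in test score.

(-1.5878, -0.8634)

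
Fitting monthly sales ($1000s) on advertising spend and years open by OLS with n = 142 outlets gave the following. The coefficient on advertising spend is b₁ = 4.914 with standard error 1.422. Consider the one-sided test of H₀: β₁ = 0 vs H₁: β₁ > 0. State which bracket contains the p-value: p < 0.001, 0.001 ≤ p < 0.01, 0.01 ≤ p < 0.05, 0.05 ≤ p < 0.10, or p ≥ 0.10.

t = 4.914 / 1.422 = 3.456.
df = n − k − 1 = 142 − 2 − 1 = 139.
One-sided p = P(T_{139} > t) ≈ 0.0004.
So p < 0.001.

p < 0.001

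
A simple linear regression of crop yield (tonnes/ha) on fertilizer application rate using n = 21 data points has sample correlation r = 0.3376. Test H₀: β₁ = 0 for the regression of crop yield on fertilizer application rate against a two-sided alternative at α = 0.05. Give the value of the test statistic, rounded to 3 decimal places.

t = r·√(n − 2)/√(1 − r²) = 0.3376·√19/√0.886026 = 1.563.
df = n − 2 = 19.
Two-sided p ≈ 0.1345, which is ≥ 0.05, so fail to reject H₀.
The data do not give significant evidence of a linear association between fertilizer application rate and crop yield.

t = 1.563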